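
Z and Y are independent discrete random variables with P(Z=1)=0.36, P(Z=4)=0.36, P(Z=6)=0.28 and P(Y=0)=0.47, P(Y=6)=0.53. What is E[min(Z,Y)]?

1.8444

E[min(Z,Y)] = Σ_z Σ_y min(z,y) · P(Z=z)P(Y=y)
 = 0·0.1692 + 1·0.1908 + 0·0.1692 + 4·0.1908 + 0·0.1316 + 6·0.1484
 = 0 + 0.1908 + 0 + 0.7632 + 0 + 0.8904
 = 1.8444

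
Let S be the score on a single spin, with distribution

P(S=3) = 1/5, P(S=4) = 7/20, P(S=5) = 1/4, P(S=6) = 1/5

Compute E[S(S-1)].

16.4

E[S(S-1)] = Σ s(s-1)·P(S=s)
 = 6·1/5 + 12·7/20 + 20·1/4 + 30·1/5
 = 6/5 + 21/5 + 5 + 6
 = 82/5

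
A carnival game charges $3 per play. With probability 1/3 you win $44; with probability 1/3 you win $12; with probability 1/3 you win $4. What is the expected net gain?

E[payout] = 44·1/3 + 12·1/3 + 4·1/3
 = 44/3 + 4 + 4/3
 = 20
Net = 20 - 3 = 17

17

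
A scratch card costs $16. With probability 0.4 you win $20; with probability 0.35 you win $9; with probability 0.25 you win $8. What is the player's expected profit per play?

E[payout] = 20·0.4 + 9·0.35 + 8·0.25
 = 8 + 3.15 + 2
 = 13.15
Net = 13.15 - 16 = -2.85

-2.85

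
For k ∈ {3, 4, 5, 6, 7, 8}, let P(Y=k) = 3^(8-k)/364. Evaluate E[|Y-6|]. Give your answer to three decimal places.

E[|Y-6|] = Σ |y-6|·P(Y=y)
 = 3·243/364 + 2·81/364 + 1·27/364 + 0·9/364 + 1·3/364 + 2·1/364
 = 729/364 + 81/182 + 27/364 + 0 + 3/364 + 1/182
 = 71/28

2.536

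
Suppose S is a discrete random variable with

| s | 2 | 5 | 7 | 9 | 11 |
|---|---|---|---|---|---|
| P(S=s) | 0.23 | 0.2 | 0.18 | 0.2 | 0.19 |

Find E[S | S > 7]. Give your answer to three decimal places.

9.974

P(S > 7) = 0.2 + 0.19 = 0.39.
E[S | S > 7] = [9·0.2 + 11·0.19] / 0.39
 = 3.89 / 0.39
 = 389/39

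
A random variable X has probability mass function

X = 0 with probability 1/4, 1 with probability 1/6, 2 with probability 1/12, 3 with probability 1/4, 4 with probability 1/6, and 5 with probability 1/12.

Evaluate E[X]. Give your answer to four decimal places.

2.1667

E[X] = Σ x·P(X=x)
 = 0·1/4 + 1·1/6 + 2·1/12 + 3·1/4 + 4·1/6 + 5·1/12
 = 0 + 1/6 + 1/6 + 3/4 + 2/3 + 5/12
 = 13/6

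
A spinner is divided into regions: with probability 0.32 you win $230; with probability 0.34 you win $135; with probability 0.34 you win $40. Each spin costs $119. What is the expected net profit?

14.1

E[payout] = 230·0.32 + 135·0.34 + 40·0.34
 = 73.6 + 45.9 + 13.6
 = 133.1
Net = 133.1 - 119 = 14.1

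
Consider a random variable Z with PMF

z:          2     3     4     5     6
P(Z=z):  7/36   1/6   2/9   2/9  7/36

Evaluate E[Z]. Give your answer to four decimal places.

4.0556

E[Z] = Σ z·P(Z=z)
 = 2·7/36 + 3·1/6 + 4·2/9 + 5·2/9 + 6·7/36
 = 7/18 + 1/2 + 8/9 + 10/9 + 7/6
 = 73/18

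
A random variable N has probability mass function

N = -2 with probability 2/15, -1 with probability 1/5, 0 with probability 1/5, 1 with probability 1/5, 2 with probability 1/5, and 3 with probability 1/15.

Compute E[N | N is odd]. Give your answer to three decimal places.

P(N is odd) = 1/5 + 1/5 + 1/15 = 7/15.
E[N | N is odd] = [(-1)·1/5 + 1·1/5 + 3·1/15] / (7/15)
 = 1/5 / (7/15)
 = 3/7

0.429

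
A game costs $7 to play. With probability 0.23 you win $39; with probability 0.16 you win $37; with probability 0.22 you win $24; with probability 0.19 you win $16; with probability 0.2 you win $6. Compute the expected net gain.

E[payout] = 39·0.23 + 37·0.16 + 24·0.22 + 16·0.19 + 6·0.2
 = 8.97 + 5.92 + 5.28 + 3.04 + 1.2
 = 24.41
Net = 24.41 - 7 = 17.41

17.41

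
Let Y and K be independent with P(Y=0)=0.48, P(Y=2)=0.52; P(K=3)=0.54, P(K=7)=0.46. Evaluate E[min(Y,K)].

1.04

E[min(Y,K)] = Σ_y Σ_k min(y,k) · P(Y=y)P(K=k)
 = 0·0.2592 + 0·0.2208 + 2·0.2808 + 2·0.2392
 = 0 + 0 + 0.5616 + 0.4784
 = 1.04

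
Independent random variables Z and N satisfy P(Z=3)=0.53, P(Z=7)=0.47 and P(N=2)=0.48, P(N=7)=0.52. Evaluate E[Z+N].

9.48

E[Z+N] = Σ_z Σ_n (z+n) · P(Z=z)P(N=n)
 = 5·0.2544 + 10·0.2756 + 9·0.2256 + 14·0.2444
 = 1.272 + 2.756 + 2.0304 + 3.4216
 = 9.48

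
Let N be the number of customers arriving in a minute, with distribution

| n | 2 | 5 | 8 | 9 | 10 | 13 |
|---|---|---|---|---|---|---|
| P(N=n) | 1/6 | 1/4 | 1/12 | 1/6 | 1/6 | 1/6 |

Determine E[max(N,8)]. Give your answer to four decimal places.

9.3333

E[max(N,8)] = Σ max(n,8)·P(N=n)
 = 8·1/6 + 8·1/4 + 8·1/12 + 9·1/6 + 10·1/6 + 13·1/6
 = 4/3 + 2 + 2/3 + 3/2 + 5/3 + 13/6
 = 28/3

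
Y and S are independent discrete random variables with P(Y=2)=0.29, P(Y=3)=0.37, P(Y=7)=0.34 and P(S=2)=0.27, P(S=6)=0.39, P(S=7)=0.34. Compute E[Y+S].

E[Y+S] = Σ_y Σ_s (y+s) · P(Y=y)P(S=s)
 = 4·0.0783 + 8·0.1131 + 9·0.0986 + 5·0.0999 + 9·0.1443 + 10·0.1258 + 9·0.0918 + 13·0.1326 + 14·0.1156
 = 0.3132 + 0.9048 + 0.8874 + 0.4995 + 1.2987 + 1.258 + 0.8262 + 1.7238 + 1.6184
 = 9.33

9.33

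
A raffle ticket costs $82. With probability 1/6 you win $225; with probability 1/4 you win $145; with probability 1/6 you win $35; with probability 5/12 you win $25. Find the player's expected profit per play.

8

E[payout] = 225·1/6 + 145·1/4 + 35·1/6 + 25·5/12
 = 75/2 + 145/4 + 35/6 + 125/12
 = 90
Net = 90 - 82 = 8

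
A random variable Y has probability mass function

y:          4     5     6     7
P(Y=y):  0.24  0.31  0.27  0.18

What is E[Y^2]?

E[Y^2] = Σ y^2·P(Y=y)
 = 16·0.24 + 25·0.31 + 36·0.27 + 49·0.18
 = 3.84 + 7.75 + 9.72 + 8.82
 = 30.13

30.13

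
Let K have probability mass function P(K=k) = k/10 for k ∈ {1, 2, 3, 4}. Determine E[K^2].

10

E[K^2] = Σ k^2·P(K=k)
 = 1·1/10 + 4·1/5 + 9·3/10 + 16·2/5
 = 1/10 + 4/5 + 27/10 + 32/5
 = 10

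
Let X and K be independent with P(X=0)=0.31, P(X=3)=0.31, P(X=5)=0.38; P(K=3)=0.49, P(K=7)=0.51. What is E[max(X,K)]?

E[max(X,K)] = Σ_x Σ_k max(x,k) · P(X=x)P(K=k)
 = 3·0.1519 + 7·0.1581 + 3·0.1519 + 7·0.1581 + 5·0.1862 + 7·0.1938
 = 0.4557 + 1.1067 + 0.4557 + 1.1067 + 0.931 + 1.3566
 = 5.4124

5.4124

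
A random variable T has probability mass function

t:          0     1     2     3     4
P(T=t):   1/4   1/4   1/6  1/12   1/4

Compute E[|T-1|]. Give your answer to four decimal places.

1.3333

E[|T-1|] = Σ |t-1|·P(T=t)
 = 1·1/4 + 0·1/4 + 1·1/6 + 2·1/12 + 3·1/4
 = 1/4 + 0 + 1/6 + 1/6 + 3/4
 = 4/3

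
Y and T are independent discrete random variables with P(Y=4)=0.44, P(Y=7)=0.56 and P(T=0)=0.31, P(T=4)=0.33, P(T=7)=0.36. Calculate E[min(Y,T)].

3.3648

E[min(Y,T)] = Σ_y Σ_t min(y,t) · P(Y=y)P(T=t)
 = 0·0.1364 + 4·0.1452 + 4·0.1584 + 0·0.1736 + 4·0.1848 + 7·0.2016
 = 0 + 0.5808 + 0.6336 + 0 + 0.7392 + 1.4112
 = 3.3648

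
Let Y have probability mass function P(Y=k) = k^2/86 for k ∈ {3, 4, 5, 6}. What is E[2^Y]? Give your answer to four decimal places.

39.9070

E[2^Y] = Σ 2^y·P(Y=y)
 = 8·9/86 + 16·8/43 + 32·25/86 + 64·18/43
 = 36/43 + 128/43 + 400/43 + 1152/43
 = 1716/43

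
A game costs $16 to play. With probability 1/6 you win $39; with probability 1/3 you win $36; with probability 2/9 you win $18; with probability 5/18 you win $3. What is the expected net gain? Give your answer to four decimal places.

7.3333

E[payout] = 39·1/6 + 36·1/3 + 18·2/9 + 3·5/18
 = 13/2 + 12 + 4 + 5/6
 = 70/3
Net = 70/3 - 16 = 22/3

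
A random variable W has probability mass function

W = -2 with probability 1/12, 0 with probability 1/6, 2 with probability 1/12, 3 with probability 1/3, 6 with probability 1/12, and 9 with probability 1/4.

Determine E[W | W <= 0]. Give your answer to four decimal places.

P(W <= 0) = 1/12 + 1/6 = 1/4.
E[W | W <= 0] = [(-2)·1/12 + 0·1/6] / (1/4)
 = -1/6 / (1/4)
 = -2/3

-0.6667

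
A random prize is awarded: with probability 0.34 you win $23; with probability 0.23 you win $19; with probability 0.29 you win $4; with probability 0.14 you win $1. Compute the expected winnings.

E[payout] = 23·0.34 + 19·0.23 + 4·0.29 + 1·0.14
 = 7.82 + 4.37 + 1.16 + 0.14
 = 13.49

13.49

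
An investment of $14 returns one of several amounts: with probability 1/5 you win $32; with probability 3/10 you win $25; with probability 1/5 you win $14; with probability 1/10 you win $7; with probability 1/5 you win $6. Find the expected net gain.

E[payout] = 32·1/5 + 25·3/10 + 14·1/5 + 7·1/10 + 6·1/5
 = 32/5 + 15/2 + 14/5 + 7/10 + 6/5
 = 93/5
Net = 93/5 - 14 = 23/5

4.6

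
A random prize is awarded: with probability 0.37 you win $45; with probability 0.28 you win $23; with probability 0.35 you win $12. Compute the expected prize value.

E[payout] = 45·0.37 + 23·0.28 + 12·0.35
 = 16.65 + 6.44 + 4.2
 = 27.29

27.29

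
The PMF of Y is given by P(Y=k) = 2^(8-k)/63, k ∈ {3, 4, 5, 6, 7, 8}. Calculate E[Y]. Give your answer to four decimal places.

E[Y] = Σ y·P(Y=y)
 = 3·32/63 + 4·16/63 + 5·8/63 + 6·4/63 + 7·2/63 + 8·1/63
 = 32/21 + 64/63 + 40/63 + 8/21 + 2/9 + 8/63
 = 82/21

3.9048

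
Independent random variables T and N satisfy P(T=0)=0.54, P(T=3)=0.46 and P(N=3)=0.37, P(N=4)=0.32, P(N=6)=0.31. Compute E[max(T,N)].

E[max(T,N)] = Σ_t Σ_n max(t,n) · P(T=t)P(N=n)
 = 3·0.1998 + 4·0.1728 + 6·0.1674 + 3·0.1702 + 4·0.1472 + 6·0.1426
 = 0.5994 + 0.6912 + 1.0044 + 0.5106 + 0.5888 + 0.8556
 = 4.25

4.25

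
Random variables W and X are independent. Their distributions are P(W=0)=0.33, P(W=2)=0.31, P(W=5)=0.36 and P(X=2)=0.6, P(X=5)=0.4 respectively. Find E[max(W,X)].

E[max(W,X)] = Σ_w Σ_x max(w,x) · P(W=w)P(X=x)
 = 2·0.198 + 5·0.132 + 2·0.186 + 5·0.124 + 5·0.216 + 5·0.144
 = 0.396 + 0.66 + 0.372 + 0.62 + 1.08 + 0.72
 = 3.848

3.848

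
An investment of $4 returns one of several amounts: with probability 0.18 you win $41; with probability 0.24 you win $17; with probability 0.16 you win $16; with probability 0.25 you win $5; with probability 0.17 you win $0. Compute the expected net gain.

11.27

E[payout] = 41·0.18 + 17·0.24 + 16·0.16 + 5·0.25 + 0·0.17
 = 7.38 + 4.08 + 2.56 + 1.25 + 0
 = 15.27
Net = 15.27 - 4 = 11.27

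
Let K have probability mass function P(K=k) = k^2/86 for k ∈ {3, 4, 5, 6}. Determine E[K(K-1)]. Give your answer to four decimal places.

E[K(K-1)] = Σ k(k-1)·P(K=k)
 = 6·9/86 + 12·8/43 + 20·25/86 + 30·18/43
 = 27/43 + 96/43 + 250/43 + 540/43
 = 913/43

21.2326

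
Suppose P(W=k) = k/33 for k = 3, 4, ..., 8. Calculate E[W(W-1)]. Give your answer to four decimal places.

E[W(W-1)] = Σ w(w-1)·P(W=w)
 = 6·1/11 + 12·4/33 + 20·5/33 + 30·2/11 + 42·7/33 + 56·8/33
 = 6/11 + 16/11 + 100/33 + 60/11 + 98/11 + 448/33
 = 1088/33

32.9697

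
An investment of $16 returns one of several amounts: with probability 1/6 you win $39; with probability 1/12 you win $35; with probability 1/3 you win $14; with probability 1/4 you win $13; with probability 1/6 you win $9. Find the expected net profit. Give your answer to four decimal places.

2.8333

E[payout] = 39·1/6 + 35·1/12 + 14·1/3 + 13·1/4 + 9·1/6
 = 13/2 + 35/12 + 14/3 + 13/4 + 3/2
 = 113/6
Net = 113/6 - 16 = 17/6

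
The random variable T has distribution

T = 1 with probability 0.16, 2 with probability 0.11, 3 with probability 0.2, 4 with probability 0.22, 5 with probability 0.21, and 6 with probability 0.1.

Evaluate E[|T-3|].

E[|T-3|] = Σ |t-3|·P(T=t)
 = 2·0.16 + 1·0.11 + 0·0.2 + 1·0.22 + 2·0.21 + 3·0.1
 = 0.32 + 0.11 + 0 + 0.22 + 0.42 + 0.3
 = 1.37

1.37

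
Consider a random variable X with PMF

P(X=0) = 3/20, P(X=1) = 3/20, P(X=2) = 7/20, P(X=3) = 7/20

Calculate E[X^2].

4.7

E[X^2] = Σ x^2·P(X=x)
 = 0·3/20 + 1·3/20 + 4·7/20 + 9·7/20
 = 0 + 3/20 + 7/5 + 63/20
 = 47/10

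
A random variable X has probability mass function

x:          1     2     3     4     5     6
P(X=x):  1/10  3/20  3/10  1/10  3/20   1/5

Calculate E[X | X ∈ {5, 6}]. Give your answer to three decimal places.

5.571

P(X ∈ {5, 6}) = 3/20 + 1/5 = 7/20.
E[X | X ∈ {5, 6}] = [5·3/20 + 6·1/5] / (7/20)
 = 39/20 / (7/20)
 = 39/7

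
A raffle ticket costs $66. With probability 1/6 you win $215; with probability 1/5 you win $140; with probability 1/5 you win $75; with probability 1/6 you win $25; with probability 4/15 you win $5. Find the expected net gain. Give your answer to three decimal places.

E[payout] = 215·1/6 + 140·1/5 + 75·1/5 + 25·1/6 + 5·4/15
 = 215/6 + 28 + 15 + 25/6 + 4/3
 = 253/3
Net = 253/3 - 66 = 55/3

18.333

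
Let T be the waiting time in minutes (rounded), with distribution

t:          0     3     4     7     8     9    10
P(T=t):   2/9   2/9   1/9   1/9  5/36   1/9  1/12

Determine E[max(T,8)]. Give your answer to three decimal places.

E[max(T,8)] = Σ max(t,8)·P(T=t)
 = 8·2/9 + 8·2/9 + 8·1/9 + 8·1/9 + 8·5/36 + 9·1/9 + 10·1/12
 = 16/9 + 16/9 + 8/9 + 8/9 + 10/9 + 1 + 5/6
 = 149/18

8.278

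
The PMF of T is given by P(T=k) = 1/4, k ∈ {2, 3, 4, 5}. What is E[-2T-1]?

-8

E[-2T-1] = Σ (-2t-1)·P(T=t)
 = (-5)·1/4 + (-7)·1/4 + (-9)·1/4 + (-11)·1/4
 = (-5/4) + (-7/4) + (-9/4) + (-11/4)
 = -8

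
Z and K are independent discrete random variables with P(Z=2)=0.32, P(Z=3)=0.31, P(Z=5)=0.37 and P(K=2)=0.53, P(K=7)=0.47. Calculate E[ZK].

14.877

E[ZK] = Σ_z Σ_k zk · P(Z=z)P(K=k)
 = 4·0.1696 + 14·0.1504 + 6·0.1643 + 21·0.1457 + 10·0.1961 + 35·0.1739
 = 0.6784 + 2.1056 + 0.9858 + 3.0597 + 1.961 + 6.0865
 = 14.877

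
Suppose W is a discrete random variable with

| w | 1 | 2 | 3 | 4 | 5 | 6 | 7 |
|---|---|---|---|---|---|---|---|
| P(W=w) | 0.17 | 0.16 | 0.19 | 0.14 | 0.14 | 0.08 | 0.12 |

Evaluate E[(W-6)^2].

9.34

E[(W-6)^2] = Σ (w-6)^2·P(W=w)
 = 25·0.17 + 16·0.16 + 9·0.19 + 4·0.14 + 1·0.14 + 0·0.08 + 1·0.12
 = 4.25 + 2.56 + 1.71 + 0.56 + 0.14 + 0 + 0.12
 = 9.34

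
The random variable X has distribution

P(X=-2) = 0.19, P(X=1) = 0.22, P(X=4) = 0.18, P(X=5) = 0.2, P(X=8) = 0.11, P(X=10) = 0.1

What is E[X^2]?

E[X^2] = Σ x^2·P(X=x)
 = 4·0.19 + 1·0.22 + 16·0.18 + 25·0.2 + 64·0.11 + 100·0.1
 = 0.76 + 0.22 + 2.88 + 5 + 7.04 + 10
 = 25.9

25.9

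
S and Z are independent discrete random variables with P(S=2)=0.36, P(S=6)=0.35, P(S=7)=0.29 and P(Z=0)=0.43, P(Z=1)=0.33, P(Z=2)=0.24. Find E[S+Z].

5.66

E[S+Z] = Σ_s Σ_z (s+z) · P(S=s)P(Z=z)
 = 2·0.1548 + 3·0.1188 + 4·0.0864 + 6·0.1505 + 7·0.1155 + 8·0.084 + 7·0.1247 + 8·0.0957 + 9·0.0696
 = 0.3096 + 0.3564 + 0.3456 + 0.903 + 0.8085 + 0.672 + 0.8729 + 0.7656 + 0.6264
 = 5.66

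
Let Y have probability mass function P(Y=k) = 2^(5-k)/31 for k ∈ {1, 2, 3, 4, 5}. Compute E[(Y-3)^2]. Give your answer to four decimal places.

E[(Y-3)^2] = Σ (y-3)^2·P(Y=y)
 = 4·16/31 + 1·8/31 + 0·4/31 + 1·2/31 + 4·1/31
 = 64/31 + 8/31 + 0 + 2/31 + 4/31
 = 78/31

2.5161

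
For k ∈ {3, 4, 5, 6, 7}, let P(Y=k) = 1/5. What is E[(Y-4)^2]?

E[(Y-4)^2] = Σ (y-4)^2·P(Y=y)
 = 1·1/5 + 0·1/5 + 1·1/5 + 4·1/5 + 9·1/5
 = 1/5 + 0 + 1/5 + 4/5 + 9/5
 = 3

3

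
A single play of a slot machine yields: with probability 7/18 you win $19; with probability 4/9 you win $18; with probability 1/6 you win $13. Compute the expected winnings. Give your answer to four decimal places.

E[payout] = 19·7/18 + 18·4/9 + 13·1/6
 = 133/18 + 8 + 13/6
 = 158/9

17.5556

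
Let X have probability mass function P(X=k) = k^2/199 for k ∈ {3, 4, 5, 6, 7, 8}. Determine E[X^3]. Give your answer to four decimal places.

310.2663

E[X^3] = Σ x^3·P(X=x)
 = 27·9/199 + 64·16/199 + 125·25/199 + 216·36/199 + 343·49/199 + 512·64/199
 = 243/199 + 1024/199 + 3125/199 + 7776/199 + 16807/199 + 32768/199
 = 61743/199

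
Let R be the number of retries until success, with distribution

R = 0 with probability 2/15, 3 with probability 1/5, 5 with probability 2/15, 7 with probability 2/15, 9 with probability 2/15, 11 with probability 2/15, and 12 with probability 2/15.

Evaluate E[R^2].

57.8

E[R^2] = Σ r^2·P(R=r)
 = 0·2/15 + 9·1/5 + 25·2/15 + 49·2/15 + 81·2/15 + 121·2/15 + 144·2/15
 = 0 + 9/5 + 10/3 + 98/15 + 54/5 + 242/15 + 96/5
 = 289/5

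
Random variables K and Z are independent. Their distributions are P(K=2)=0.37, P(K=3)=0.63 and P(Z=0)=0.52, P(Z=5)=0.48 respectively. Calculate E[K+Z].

E[K+Z] = Σ_k Σ_z (k+z) · P(K=k)P(Z=z)
 = 2·0.1924 + 7·0.1776 + 3·0.3276 + 8·0.3024
 = 0.3848 + 1.2432 + 0.9828 + 2.4192
 = 5.03

5.03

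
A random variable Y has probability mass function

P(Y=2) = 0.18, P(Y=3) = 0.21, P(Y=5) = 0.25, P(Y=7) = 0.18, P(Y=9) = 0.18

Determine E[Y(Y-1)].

E[Y(Y-1)] = Σ y(y-1)·P(Y=y)
 = 2·0.18 + 6·0.21 + 20·0.25 + 42·0.18 + 72·0.18
 = 0.36 + 1.26 + 5 + 7.56 + 12.96
 = 27.14

27.14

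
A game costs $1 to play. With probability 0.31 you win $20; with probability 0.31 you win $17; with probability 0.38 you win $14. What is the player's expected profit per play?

E[payout] = 20·0.31 + 17·0.31 + 14·0.38
 = 6.2 + 5.27 + 5.32
 = 16.79
Net = 16.79 - 1 = 15.79

15.79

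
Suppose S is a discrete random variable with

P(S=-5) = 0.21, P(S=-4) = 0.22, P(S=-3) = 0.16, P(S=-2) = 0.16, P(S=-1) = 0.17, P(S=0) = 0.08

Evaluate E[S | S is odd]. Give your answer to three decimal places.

P(S is odd) = 0.21 + 0.16 + 0.17 = 0.54.
E[S | S is odd] = [(-5)·0.21 + (-3)·0.16 + (-1)·0.17] / 0.54
 = -1.7 / 0.54
 = -85/27

-3.148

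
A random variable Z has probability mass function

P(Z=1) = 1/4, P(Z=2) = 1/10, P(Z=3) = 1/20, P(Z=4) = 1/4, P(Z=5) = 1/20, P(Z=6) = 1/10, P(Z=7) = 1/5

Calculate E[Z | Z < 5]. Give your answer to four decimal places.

2.4615

P(Z < 5) = 1/4 + 1/10 + 1/20 + 1/4 = 13/20.
E[Z | Z < 5] = [1·1/4 + 2·1/10 + 3·1/20 + 4·1/4] / (13/20)
 = 8/5 / (13/20)
 = 32/13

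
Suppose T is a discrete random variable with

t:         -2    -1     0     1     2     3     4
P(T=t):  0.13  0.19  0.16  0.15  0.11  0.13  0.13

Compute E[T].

0.83

E[T] = Σ t·P(T=t)
 = (-2)·0.13 + (-1)·0.19 + 0·0.16 + 1·0.15 + 2·0.11 + 3·0.13 + 4·0.13
 = (-0.26) + (-0.19) + 0 + 0.15 + 0.22 + 0.39 + 0.52
 = 0.83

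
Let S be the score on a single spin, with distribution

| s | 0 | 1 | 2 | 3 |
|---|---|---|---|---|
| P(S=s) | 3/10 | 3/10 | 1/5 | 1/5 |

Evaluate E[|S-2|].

1.1

E[|S-2|] = Σ |s-2|·P(S=s)
 = 2·3/10 + 1·3/10 + 0·1/5 + 1·1/5
 = 3/5 + 3/10 + 0 + 1/5
 = 11/10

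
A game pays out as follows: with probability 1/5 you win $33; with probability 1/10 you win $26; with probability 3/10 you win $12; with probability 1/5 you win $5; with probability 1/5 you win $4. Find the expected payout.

14.6

E[payout] = 33·1/5 + 26·1/10 + 12·3/10 + 5·1/5 + 4·1/5
 = 33/5 + 13/5 + 18/5 + 1 + 4/5
 = 73/5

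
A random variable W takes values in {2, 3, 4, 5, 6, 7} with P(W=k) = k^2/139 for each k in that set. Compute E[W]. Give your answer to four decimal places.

5.6331

E[W] = Σ w·P(W=w)
 = 2·4/139 + 3·9/139 + 4·16/139 + 5·25/139 + 6·36/139 + 7·49/139
 = 8/139 + 27/139 + 64/139 + 125/139 + 216/139 + 343/139
 = 783/139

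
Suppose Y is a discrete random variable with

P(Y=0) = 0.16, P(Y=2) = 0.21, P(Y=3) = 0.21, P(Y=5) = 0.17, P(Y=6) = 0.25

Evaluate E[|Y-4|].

1.94

E[|Y-4|] = Σ |y-4|·P(Y=y)
 = 4·0.16 + 2·0.21 + 1·0.21 + 1·0.17 + 2·0.25
 = 0.64 + 0.42 + 0.21 + 0.17 + 0.5
 = 1.94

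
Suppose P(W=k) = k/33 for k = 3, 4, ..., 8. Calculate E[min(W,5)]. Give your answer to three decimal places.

4.697

E[min(W,5)] = Σ min(w,5)·P(W=w)
 = 3·1/11 + 4·4/33 + 5·5/33 + 5·2/11 + 5·7/33 + 5·8/33
 = 3/11 + 16/33 + 25/33 + 10/11 + 35/33 + 40/33
 = 155/33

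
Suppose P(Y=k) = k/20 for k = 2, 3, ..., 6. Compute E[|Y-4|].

1.2

E[|Y-4|] = Σ |y-4|·P(Y=y)
 = 2·1/10 + 1·3/20 + 0·1/5 + 1·1/4 + 2·3/10
 = 1/5 + 3/20 + 0 + 1/4 + 3/5
 = 6/5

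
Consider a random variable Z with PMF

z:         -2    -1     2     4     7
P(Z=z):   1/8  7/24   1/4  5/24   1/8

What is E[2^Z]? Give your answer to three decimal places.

E[2^Z] = Σ 2^z·P(Z=z)
 = 1/4·1/8 + 1/2·7/24 + 4·1/4 + 16·5/24 + 128·1/8
 = 1/32 + 7/48 + 1 + 10/3 + 16
 = 1969/96

20.510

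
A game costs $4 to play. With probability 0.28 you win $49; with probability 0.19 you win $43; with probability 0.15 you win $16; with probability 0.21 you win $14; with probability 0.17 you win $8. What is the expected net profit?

E[payout] = 49·0.28 + 43·0.19 + 16·0.15 + 14·0.21 + 8·0.17
 = 13.72 + 8.17 + 2.4 + 2.94 + 1.36
 = 28.59
Net = 28.59 - 4 = 24.59

24.59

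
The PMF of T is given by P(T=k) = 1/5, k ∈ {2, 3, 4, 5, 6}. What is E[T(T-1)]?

14

E[T(T-1)] = Σ t(t-1)·P(T=t)
 = 2·1/5 + 6·1/5 + 12·1/5 + 20·1/5 + 30·1/5
 = 2/5 + 6/5 + 12/5 + 4 + 6
 = 14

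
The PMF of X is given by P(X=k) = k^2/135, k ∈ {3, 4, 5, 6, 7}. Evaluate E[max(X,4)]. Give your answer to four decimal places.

5.8074

E[max(X,4)] = Σ max(x,4)·P(X=x)
 = 4·1/15 + 4·16/135 + 5·5/27 + 6·4/15 + 7·49/135
 = 4/15 + 64/135 + 25/27 + 8/5 + 343/135
 = 784/135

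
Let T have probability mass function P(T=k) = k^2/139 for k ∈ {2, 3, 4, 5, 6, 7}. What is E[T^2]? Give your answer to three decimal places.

E[T^2] = Σ t^2·P(T=t)
 = 4·4/139 + 9·9/139 + 16·16/139 + 25·25/139 + 36·36/139 + 49·49/139
 = 16/139 + 81/139 + 256/139 + 625/139 + 1296/139 + 2401/139
 = 4675/139

33.633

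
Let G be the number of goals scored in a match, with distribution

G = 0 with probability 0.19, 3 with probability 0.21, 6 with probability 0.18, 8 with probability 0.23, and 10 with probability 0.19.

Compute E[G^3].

E[G^3] = Σ g^3·P(G=g)
 = 0·0.19 + 27·0.21 + 216·0.18 + 512·0.23 + 1000·0.19
 = 0 + 5.67 + 38.88 + 117.76 + 190
 = 352.31

352.31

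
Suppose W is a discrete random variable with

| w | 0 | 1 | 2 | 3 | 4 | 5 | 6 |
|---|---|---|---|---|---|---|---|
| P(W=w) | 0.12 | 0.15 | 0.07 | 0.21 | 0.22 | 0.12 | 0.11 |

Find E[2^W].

16.78

E[2^W] = Σ 2^w·P(W=w)
 = 1·0.12 + 2·0.15 + 4·0.07 + 8·0.21 + 16·0.22 + 32·0.12 + 64·0.11
 = 0.12 + 0.3 + 0.28 + 1.68 + 3.52 + 3.84 + 7.04
 = 16.78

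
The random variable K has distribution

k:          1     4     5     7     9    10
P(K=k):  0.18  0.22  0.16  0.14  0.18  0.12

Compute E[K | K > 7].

P(K > 7) = 0.18 + 0.12 = 0.3.
E[K | K > 7] = [9·0.18 + 10·0.12] / 0.3
 = 2.82 / 0.3
 = 47/5

9.4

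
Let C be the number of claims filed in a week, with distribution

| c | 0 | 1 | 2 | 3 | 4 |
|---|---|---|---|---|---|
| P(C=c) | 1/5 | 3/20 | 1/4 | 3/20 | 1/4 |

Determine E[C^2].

E[C^2] = Σ c^2·P(C=c)
 = 0·1/5 + 1·3/20 + 4·1/4 + 9·3/20 + 16·1/4
 = 0 + 3/20 + 1 + 27/20 + 4
 = 13/2

6.5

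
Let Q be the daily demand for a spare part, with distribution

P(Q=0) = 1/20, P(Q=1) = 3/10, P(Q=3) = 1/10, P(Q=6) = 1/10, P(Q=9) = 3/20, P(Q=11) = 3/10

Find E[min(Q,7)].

4.35

E[min(Q,7)] = Σ min(q,7)·P(Q=q)
 = 0·1/20 + 1·3/10 + 3·1/10 + 6·1/10 + 7·3/20 + 7·3/10
 = 0 + 3/10 + 3/10 + 3/5 + 21/20 + 21/10
 = 87/20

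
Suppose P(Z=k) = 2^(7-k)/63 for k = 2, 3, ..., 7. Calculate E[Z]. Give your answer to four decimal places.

E[Z] = Σ z·P(Z=z)
 = 2·32/63 + 3·16/63 + 4·8/63 + 5·4/63 + 6·2/63 + 7·1/63
 = 64/63 + 16/21 + 32/63 + 20/63 + 4/21 + 1/9
 = 61/21

2.9048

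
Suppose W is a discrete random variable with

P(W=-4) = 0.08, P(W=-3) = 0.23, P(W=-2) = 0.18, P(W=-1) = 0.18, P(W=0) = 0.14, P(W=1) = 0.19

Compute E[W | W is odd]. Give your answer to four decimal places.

P(W is odd) = 0.23 + 0.18 + 0.19 = 0.6.
E[W | W is odd] = [(-3)·0.23 + (-1)·0.18 + 1·0.19] / 0.6
 = -0.68 / 0.6
 = -17/15

-1.1333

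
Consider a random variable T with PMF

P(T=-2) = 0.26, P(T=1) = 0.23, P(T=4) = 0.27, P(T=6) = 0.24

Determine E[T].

2.23

E[T] = Σ t·P(T=t)
 = (-2)·0.26 + 1·0.23 + 4·0.27 + 6·0.24
 = (-0.52) + 0.23 + 1.08 + 1.44
 = 2.23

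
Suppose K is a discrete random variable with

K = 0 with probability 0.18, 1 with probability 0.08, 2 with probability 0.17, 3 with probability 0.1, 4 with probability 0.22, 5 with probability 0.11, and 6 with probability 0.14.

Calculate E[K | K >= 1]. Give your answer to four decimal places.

3.6463

P(K >= 1) = 0.08 + 0.17 + 0.1 + 0.22 + 0.11 + 0.14 = 0.82.
E[K | K >= 1] = [1·0.08 + 2·0.17 + 3·0.1 + 4·0.22 + 5·0.11 + 6·0.14] / 0.82
 = 2.99 / 0.82
 = 299/82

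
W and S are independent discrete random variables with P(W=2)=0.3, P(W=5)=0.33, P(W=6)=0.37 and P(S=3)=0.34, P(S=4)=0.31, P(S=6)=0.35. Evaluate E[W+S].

8.83

E[W+S] = Σ_w Σ_s (w+s) · P(W=w)P(S=s)
 = 5·0.102 + 6·0.093 + 8·0.105 + 8·0.1122 + 9·0.1023 + 11·0.1155 + 9·0.1258 + 10·0.1147 + 12·0.1295
 = 0.51 + 0.558 + 0.84 + 0.8976 + 0.9207 + 1.2705 + 1.1322 + 1.147 + 1.554
 = 8.83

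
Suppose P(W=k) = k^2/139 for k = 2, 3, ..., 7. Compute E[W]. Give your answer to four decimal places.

5.6331

E[W] = Σ w·P(W=w)
 = 2·4/139 + 3·9/139 + 4·16/139 + 5·25/139 + 6·36/139 + 7·49/139
 = 8/139 + 27/139 + 64/139 + 125/139 + 216/139 + 343/139
 = 783/139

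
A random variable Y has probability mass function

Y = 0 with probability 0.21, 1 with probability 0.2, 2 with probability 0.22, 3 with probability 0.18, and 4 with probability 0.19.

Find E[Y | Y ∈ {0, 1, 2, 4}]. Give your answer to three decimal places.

P(Y ∈ {0, 1, 2, 4}) = 0.21 + 0.2 + 0.22 + 0.19 = 0.82.
E[Y | Y ∈ {0, 1, 2, 4}] = [0·0.21 + 1·0.2 + 2·0.22 + 4·0.19] / 0.82
 = 1.4 / 0.82
 = 70/41

1.707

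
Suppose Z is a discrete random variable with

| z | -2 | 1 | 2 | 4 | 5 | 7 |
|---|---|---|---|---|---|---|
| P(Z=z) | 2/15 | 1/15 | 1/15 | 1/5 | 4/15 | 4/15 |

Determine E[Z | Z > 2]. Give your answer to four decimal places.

P(Z > 2) = 1/5 + 4/15 + 4/15 = 11/15.
E[Z | Z > 2] = [4·1/5 + 5·4/15 + 7·4/15] / (11/15)
 = 4 / (11/15)
 = 60/11

5.4545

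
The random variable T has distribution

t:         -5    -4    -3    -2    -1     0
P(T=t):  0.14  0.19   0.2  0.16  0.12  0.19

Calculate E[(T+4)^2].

E[(T+4)^2] = Σ (t+4)^2·P(T=t)
 = 1·0.14 + 0·0.19 + 1·0.2 + 4·0.16 + 9·0.12 + 16·0.19
 = 0.14 + 0 + 0.2 + 0.64 + 1.08 + 3.04
 = 5.1

5.1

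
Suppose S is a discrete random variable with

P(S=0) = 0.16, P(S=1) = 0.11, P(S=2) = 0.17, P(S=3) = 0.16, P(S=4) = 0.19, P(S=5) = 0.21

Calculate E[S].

E[S] = Σ s·P(S=s)
 = 0·0.16 + 1·0.11 + 2·0.17 + 3·0.16 + 4·0.19 + 5·0.21
 = 0 + 0.11 + 0.34 + 0.48 + 0.76 + 1.05
 = 2.74

2.74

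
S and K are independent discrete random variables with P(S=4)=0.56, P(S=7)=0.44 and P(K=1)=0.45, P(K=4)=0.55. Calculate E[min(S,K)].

E[min(S,K)] = Σ_s Σ_k min(s,k) · P(S=s)P(K=k)
 = 1·0.252 + 4·0.308 + 1·0.198 + 4·0.242
 = 0.252 + 1.232 + 0.198 + 0.968
 = 2.65

2.65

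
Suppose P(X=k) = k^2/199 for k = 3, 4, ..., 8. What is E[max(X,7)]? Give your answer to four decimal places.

7.3216

E[max(X,7)] = Σ max(x,7)·P(X=x)
 = 7·9/199 + 7·16/199 + 7·25/199 + 7·36/199 + 7·49/199 + 8·64/199
 = 63/199 + 112/199 + 175/199 + 252/199 + 343/199 + 512/199
 = 1457/199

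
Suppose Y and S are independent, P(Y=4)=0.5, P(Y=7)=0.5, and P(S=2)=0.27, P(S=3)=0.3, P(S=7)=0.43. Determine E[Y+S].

9.95

E[Y+S] = Σ_y Σ_s (y+s) · P(Y=y)P(S=s)
 = 6·0.135 + 7·0.15 + 11·0.215 + 9·0.135 + 10·0.15 + 14·0.215
 = 0.81 + 1.05 + 2.365 + 1.215 + 1.5 + 3.01
 = 9.95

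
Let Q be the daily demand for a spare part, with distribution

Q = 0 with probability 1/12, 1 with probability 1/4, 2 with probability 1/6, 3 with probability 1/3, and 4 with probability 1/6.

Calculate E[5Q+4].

E[5Q+4] = Σ (5q+4)·P(Q=q)
 = 4·1/12 + 9·1/4 + 14·1/6 + 19·1/3 + 24·1/6
 = 1/3 + 9/4 + 7/3 + 19/3 + 4
 = 61/4

15.25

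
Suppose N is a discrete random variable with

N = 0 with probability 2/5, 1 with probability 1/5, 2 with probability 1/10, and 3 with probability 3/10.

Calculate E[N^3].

E[N^3] = Σ n^3·P(N=n)
 = 0·2/5 + 1·1/5 + 8·1/10 + 27·3/10
 = 0 + 1/5 + 4/5 + 81/10
 = 91/10

9.1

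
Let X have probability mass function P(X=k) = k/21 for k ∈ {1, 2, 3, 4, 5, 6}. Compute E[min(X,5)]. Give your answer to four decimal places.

E[min(X,5)] = Σ min(x,5)·P(X=x)
 = 1·1/21 + 2·2/21 + 3·1/7 + 4·4/21 + 5·5/21 + 5·2/7
 = 1/21 + 4/21 + 3/7 + 16/21 + 25/21 + 10/7
 = 85/21

4.0476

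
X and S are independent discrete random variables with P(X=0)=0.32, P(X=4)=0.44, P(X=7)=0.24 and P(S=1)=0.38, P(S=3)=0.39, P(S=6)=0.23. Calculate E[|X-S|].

2.79

E[|X-S|] = Σ_x Σ_s |x-s| · P(X=x)P(S=s)
 = 1·0.1216 + 3·0.1248 + 6·0.0736 + 3·0.1672 + 1·0.1716 + 2·0.1012 + 6·0.0912 + 4·0.0936 + 1·0.0552
 = 0.1216 + 0.3744 + 0.4416 + 0.5016 + 0.1716 + 0.2024 + 0.5472 + 0.3744 + 0.0552
 = 2.79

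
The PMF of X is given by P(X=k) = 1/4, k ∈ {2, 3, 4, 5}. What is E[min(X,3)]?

E[min(X,3)] = Σ min(x,3)·P(X=x)
 = 2·1/4 + 3·1/4 + 3·1/4 + 3·1/4
 = 1/2 + 3/4 + 3/4 + 3/4
 = 11/4

2.75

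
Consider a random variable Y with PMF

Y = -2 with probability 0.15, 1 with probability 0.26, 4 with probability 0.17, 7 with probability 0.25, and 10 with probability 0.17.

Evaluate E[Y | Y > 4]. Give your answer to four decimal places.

P(Y > 4) = 0.25 + 0.17 = 0.42.
E[Y | Y > 4] = [7·0.25 + 10·0.17] / 0.42
 = 3.45 / 0.42
 = 115/14

8.2143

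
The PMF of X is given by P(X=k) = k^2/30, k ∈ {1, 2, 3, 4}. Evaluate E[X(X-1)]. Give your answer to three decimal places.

8.467

E[X(X-1)] = Σ x(x-1)·P(X=x)
 = 0·1/30 + 2·2/15 + 6·3/10 + 12·8/15
 = 0 + 4/15 + 9/5 + 32/5
 = 127/15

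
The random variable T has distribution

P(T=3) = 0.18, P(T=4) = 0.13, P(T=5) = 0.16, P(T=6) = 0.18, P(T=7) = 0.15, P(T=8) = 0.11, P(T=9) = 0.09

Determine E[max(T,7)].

7.29

E[max(T,7)] = Σ max(t,7)·P(T=t)
 = 7·0.18 + 7·0.13 + 7·0.16 + 7·0.18 + 7·0.15 + 8·0.11 + 9·0.09
 = 1.26 + 0.91 + 1.12 + 1.26 + 1.05 + 0.88 + 0.81
 = 7.29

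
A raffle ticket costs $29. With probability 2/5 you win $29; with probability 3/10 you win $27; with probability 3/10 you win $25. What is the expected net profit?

-1.8

E[payout] = 29·2/5 + 27·3/10 + 25·3/10
 = 58/5 + 81/10 + 15/2
 = 136/5
Net = 136/5 - 29 = -9/5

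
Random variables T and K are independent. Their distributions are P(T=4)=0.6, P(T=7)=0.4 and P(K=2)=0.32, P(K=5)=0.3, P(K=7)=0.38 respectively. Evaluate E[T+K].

E[T+K] = Σ_t Σ_k (t+k) · P(T=t)P(K=k)
 = 6·0.192 + 9·0.18 + 11·0.228 + 9·0.128 + 12·0.12 + 14·0.152
 = 1.152 + 1.62 + 2.508 + 1.152 + 1.44 + 2.128
 = 10

10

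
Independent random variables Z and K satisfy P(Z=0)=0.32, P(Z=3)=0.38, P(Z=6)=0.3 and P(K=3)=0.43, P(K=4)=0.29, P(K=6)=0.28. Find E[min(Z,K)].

2.379

E[min(Z,K)] = Σ_z Σ_k min(z,k) · P(Z=z)P(K=k)
 = 0·0.1376 + 0·0.0928 + 0·0.0896 + 3·0.1634 + 3·0.1102 + 3·0.1064 + 3·0.129 + 4·0.087 + 6·0.084
 = 0 + 0 + 0 + 0.4902 + 0.3306 + 0.3192 + 0.387 + 0.348 + 0.504
 = 2.379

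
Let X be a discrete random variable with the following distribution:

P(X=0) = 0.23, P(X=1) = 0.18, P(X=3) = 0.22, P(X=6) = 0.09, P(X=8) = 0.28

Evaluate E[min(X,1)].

0.77

E[min(X,1)] = Σ min(x,1)·P(X=x)
 = 0·0.23 + 1·0.18 + 1·0.22 + 1·0.09 + 1·0.28
 = 0 + 0.18 + 0.22 + 0.09 + 0.28
 = 0.77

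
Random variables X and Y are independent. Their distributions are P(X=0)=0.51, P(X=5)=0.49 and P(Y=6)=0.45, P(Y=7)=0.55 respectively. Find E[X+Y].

E[X+Y] = Σ_x Σ_y (x+y) · P(X=x)P(Y=y)
 = 6·0.2295 + 7·0.2805 + 11·0.2205 + 12·0.2695
 = 1.377 + 1.9635 + 2.4255 + 3.234
 = 9

9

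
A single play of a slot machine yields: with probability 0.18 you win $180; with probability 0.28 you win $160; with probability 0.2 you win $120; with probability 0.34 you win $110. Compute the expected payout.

138.6

E[payout] = 180·0.18 + 160·0.28 + 120·0.2 + 110·0.34
 = 32.4 + 44.8 + 24 + 37.4
 = 138.6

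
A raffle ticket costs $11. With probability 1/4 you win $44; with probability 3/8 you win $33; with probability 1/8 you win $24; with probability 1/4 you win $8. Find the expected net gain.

17.375

E[payout] = 44·1/4 + 33·3/8 + 24·1/8 + 8·1/4
 = 11 + 99/8 + 3 + 2
 = 227/8
Net = 227/8 - 11 = 139/8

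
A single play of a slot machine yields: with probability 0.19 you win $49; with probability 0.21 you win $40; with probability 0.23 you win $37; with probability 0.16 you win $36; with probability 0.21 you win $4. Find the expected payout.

E[payout] = 49·0.19 + 40·0.21 + 37·0.23 + 36·0.16 + 4·0.21
 = 9.31 + 8.4 + 8.51 + 5.76 + 0.84
 = 32.82

32.82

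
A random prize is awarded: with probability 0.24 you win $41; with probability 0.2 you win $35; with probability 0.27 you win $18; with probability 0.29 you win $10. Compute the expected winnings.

24.6

E[payout] = 41·0.24 + 35·0.2 + 18·0.27 + 10·0.29
 = 9.84 + 7 + 4.86 + 2.9
 = 24.6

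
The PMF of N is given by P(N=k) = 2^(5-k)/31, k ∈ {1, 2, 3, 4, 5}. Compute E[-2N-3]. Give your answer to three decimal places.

-6.677

E[-2N-3] = Σ (-2n-3)·P(N=n)
 = (-5)·16/31 + (-7)·8/31 + (-9)·4/31 + (-11)·2/31 + (-13)·1/31
 = (-80/31) + (-56/31) + (-36/31) + (-22/31) + (-13/31)
 = -207/31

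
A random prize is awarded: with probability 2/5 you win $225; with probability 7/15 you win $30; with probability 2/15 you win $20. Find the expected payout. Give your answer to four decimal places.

E[payout] = 225·2/5 + 30·7/15 + 20·2/15
 = 90 + 14 + 8/3
 = 320/3

106.6667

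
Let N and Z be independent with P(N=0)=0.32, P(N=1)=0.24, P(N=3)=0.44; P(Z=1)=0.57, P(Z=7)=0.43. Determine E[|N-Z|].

3.0232

E[|N-Z|] = Σ_n Σ_z |n-z| · P(N=n)P(Z=z)
 = 1·0.1824 + 7·0.1376 + 0·0.1368 + 6·0.1032 + 2·0.2508 + 4·0.1892
 = 0.1824 + 0.9632 + 0 + 0.6192 + 0.5016 + 0.7568
 = 3.0232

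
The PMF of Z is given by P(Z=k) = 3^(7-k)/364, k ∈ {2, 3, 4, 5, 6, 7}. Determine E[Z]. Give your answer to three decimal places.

E[Z] = Σ z·P(Z=z)
 = 2·243/364 + 3·81/364 + 4·27/364 + 5·9/364 + 6·3/364 + 7·1/364
 = 243/182 + 243/364 + 27/91 + 45/364 + 9/182 + 1/52
 = 907/364

2.492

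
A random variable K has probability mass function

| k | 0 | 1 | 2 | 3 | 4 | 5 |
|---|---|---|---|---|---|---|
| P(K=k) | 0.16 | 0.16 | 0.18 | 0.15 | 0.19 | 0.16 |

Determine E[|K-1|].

1.85

E[|K-1|] = Σ |k-1|·P(K=k)
 = 1·0.16 + 0·0.16 + 1·0.18 + 2·0.15 + 3·0.19 + 4·0.16
 = 0.16 + 0 + 0.18 + 0.3 + 0.57 + 0.64
 = 1.85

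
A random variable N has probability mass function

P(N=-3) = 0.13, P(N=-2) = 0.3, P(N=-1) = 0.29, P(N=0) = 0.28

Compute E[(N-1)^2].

E[(N-1)^2] = Σ (n-1)^2·P(N=n)
 = 16·0.13 + 9·0.3 + 4·0.29 + 1·0.28
 = 2.08 + 2.7 + 1.16 + 0.28
 = 6.22

6.22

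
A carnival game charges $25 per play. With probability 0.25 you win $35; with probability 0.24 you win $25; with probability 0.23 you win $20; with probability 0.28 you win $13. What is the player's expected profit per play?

E[payout] = 35·0.25 + 25·0.24 + 20·0.23 + 13·0.28
 = 8.75 + 6 + 4.6 + 3.64
 = 22.99
Net = 22.99 - 25 = -2.01

-2.01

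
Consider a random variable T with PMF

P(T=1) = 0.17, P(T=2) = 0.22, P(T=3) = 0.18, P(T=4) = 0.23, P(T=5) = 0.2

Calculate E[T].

3.07

E[T] = Σ t·P(T=t)
 = 1·0.17 + 2·0.22 + 3·0.18 + 4·0.23 + 5·0.2
 = 0.17 + 0.44 + 0.54 + 0.92 + 1
 = 3.07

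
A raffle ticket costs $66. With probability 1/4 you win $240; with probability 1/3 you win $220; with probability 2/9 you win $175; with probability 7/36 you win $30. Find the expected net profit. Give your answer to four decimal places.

112.0556

E[payout] = 240·1/4 + 220·1/3 + 175·2/9 + 30·7/36
 = 60 + 220/3 + 350/9 + 35/6
 = 3205/18
Net = 3205/18 - 66 = 2017/18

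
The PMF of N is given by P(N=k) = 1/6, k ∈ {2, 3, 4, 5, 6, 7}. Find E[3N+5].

18.5

E[3N+5] = Σ (3n+5)·P(N=n)
 = 11·1/6 + 14·1/6 + 17·1/6 + 20·1/6 + 23·1/6 + 26·1/6
 = 11/6 + 7/3 + 17/6 + 10/3 + 23/6 + 13/3
 = 37/2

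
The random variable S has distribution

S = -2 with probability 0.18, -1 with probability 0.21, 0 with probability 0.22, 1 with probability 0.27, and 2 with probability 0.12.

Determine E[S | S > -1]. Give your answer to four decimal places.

P(S > -1) = 0.22 + 0.27 + 0.12 = 0.61.
E[S | S > -1] = [0·0.22 + 1·0.27 + 2·0.12] / 0.61
 = 0.51 / 0.61
 = 51/61

0.8361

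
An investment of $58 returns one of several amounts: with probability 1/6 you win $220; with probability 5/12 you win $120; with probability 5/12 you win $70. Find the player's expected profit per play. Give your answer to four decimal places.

E[payout] = 220·1/6 + 120·5/12 + 70·5/12
 = 110/3 + 50 + 175/6
 = 695/6
Net = 695/6 - 58 = 347/6

57.8333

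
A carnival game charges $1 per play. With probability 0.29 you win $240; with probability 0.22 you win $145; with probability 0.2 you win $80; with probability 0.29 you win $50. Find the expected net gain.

E[payout] = 240·0.29 + 145·0.22 + 80·0.2 + 50·0.29
 = 69.6 + 31.9 + 16 + 14.5
 = 132
Net = 132 - 1 = 131

131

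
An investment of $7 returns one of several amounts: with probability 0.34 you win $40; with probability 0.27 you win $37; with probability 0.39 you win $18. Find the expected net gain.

E[payout] = 40·0.34 + 37·0.27 + 18·0.39
 = 13.6 + 9.99 + 7.02
 = 30.61
Net = 30.61 - 7 = 23.61

23.61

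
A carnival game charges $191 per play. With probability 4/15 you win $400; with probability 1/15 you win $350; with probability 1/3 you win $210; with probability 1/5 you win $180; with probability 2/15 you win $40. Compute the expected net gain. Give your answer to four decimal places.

E[payout] = 400·4/15 + 350·1/15 + 210·1/3 + 180·1/5 + 40·2/15
 = 320/3 + 70/3 + 70 + 36 + 16/3
 = 724/3
Net = 724/3 - 191 = 151/3

50.3333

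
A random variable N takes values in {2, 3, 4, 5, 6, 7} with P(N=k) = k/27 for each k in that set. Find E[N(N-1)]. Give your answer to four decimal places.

23.8519

E[N(N-1)] = Σ n(n-1)·P(N=n)
 = 2·2/27 + 6·1/9 + 12·4/27 + 20·5/27 + 30·2/9 + 42·7/27
 = 4/27 + 2/3 + 16/9 + 100/27 + 20/3 + 98/9
 = 644/27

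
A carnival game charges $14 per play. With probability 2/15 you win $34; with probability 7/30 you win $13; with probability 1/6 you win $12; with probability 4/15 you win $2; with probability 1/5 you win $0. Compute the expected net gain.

E[payout] = 34·2/15 + 13·7/30 + 12·1/6 + 2·4/15 + 0·1/5
 = 68/15 + 91/30 + 2 + 8/15 + 0
 = 101/10
Net = 101/10 - 14 = -39/10

-3.9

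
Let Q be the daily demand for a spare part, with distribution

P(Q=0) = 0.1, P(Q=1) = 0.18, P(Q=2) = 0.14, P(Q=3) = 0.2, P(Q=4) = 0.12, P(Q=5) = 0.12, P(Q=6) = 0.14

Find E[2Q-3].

E[2Q-3] = Σ (2q-3)·P(Q=q)
 = (-3)·0.1 + (-1)·0.18 + 1·0.14 + 3·0.2 + 5·0.12 + 7·0.12 + 9·0.14
 = (-0.3) + (-0.18) + 0.14 + 0.6 + 0.6 + 0.84 + 1.26
 = 2.96

2.96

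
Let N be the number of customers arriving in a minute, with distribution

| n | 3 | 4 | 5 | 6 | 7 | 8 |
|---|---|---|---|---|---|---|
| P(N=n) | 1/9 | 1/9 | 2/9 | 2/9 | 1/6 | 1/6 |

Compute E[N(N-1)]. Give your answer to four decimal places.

E[N(N-1)] = Σ n(n-1)·P(N=n)
 = 6·1/9 + 12·1/9 + 20·2/9 + 30·2/9 + 42·1/6 + 56·1/6
 = 2/3 + 4/3 + 40/9 + 20/3 + 7 + 28/3
 = 265/9

29.4444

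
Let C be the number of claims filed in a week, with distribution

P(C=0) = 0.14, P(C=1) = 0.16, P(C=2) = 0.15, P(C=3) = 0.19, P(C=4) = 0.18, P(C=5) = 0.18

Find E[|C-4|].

E[|C-4|] = Σ |c-4|·P(C=c)
 = 4·0.14 + 3·0.16 + 2·0.15 + 1·0.19 + 0·0.18 + 1·0.18
 = 0.56 + 0.48 + 0.3 + 0.19 + 0 + 0.18
 = 1.71

1.71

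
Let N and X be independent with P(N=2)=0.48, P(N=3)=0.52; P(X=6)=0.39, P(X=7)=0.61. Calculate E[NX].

E[NX] = Σ_n Σ_x nx · P(N=n)P(X=x)
 = 12·0.1872 + 14·0.2928 + 18·0.2028 + 21·0.3172
 = 2.2464 + 4.0992 + 3.6504 + 6.6612
 = 16.6572

16.6572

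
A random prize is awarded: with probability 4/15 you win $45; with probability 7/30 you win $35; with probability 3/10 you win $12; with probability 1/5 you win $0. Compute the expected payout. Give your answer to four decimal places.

E[payout] = 45·4/15 + 35·7/30 + 12·3/10 + 0·1/5
 = 12 + 49/6 + 18/5 + 0
 = 713/30

23.7667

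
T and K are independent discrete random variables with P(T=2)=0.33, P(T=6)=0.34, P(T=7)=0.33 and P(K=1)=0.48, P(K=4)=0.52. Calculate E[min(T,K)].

2.2168

E[min(T,K)] = Σ_t Σ_k min(t,k) · P(T=t)P(K=k)
 = 1·0.1584 + 2·0.1716 + 1·0.1632 + 4·0.1768 + 1·0.1584 + 4·0.1716
 = 0.1584 + 0.3432 + 0.1632 + 0.7072 + 0.1584 + 0.6864
 = 2.2168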